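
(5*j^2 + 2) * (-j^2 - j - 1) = -5*j^4 - 5*j^3 - 7*j^2 - 2*j - 2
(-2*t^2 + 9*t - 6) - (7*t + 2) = -2*t^2 + 2*t - 8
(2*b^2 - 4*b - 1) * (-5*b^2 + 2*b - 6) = -10*b^4 + 24*b^3 - 15*b^2 + 22*b + 6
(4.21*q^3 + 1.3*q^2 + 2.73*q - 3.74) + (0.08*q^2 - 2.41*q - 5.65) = 4.21*q^3 + 1.38*q^2 + 0.32*q - 9.39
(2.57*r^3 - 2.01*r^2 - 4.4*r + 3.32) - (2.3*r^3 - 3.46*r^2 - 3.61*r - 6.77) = 0.27*r^3 + 1.45*r^2 - 0.79*r + 10.09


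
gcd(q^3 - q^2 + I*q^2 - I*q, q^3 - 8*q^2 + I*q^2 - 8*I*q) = q^2 + I*q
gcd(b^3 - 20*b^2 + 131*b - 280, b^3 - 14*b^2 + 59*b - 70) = b^2 - 12*b + 35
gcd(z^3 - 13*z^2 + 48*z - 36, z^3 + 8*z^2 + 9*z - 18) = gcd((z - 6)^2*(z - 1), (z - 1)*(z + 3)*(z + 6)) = z - 1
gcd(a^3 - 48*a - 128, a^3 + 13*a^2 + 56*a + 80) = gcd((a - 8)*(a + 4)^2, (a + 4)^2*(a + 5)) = a^2 + 8*a + 16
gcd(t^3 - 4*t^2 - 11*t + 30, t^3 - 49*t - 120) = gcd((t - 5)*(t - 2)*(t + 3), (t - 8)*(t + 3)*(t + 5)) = t + 3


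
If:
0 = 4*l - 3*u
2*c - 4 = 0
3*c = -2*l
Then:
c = 2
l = -3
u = -4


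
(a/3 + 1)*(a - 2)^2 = a^3/3 - a^2/3 - 8*a/3 + 4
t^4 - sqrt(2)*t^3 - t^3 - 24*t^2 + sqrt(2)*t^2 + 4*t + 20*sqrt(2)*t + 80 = (t - 5)*(t + 4)*(t - 2*sqrt(2))*(t + sqrt(2))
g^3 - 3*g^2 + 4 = (g - 2)^2*(g + 1)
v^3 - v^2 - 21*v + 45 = (v - 3)^2*(v + 5)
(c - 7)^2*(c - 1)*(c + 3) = c^4 - 12*c^3 + 18*c^2 + 140*c - 147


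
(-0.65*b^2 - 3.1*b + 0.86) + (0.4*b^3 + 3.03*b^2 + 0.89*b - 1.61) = 0.4*b^3 + 2.38*b^2 - 2.21*b - 0.75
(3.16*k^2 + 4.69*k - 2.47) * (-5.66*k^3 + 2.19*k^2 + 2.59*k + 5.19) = -17.8856*k^5 - 19.625*k^4 + 32.4357*k^3 + 23.1382*k^2 + 17.9438*k - 12.8193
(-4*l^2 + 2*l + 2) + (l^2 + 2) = -3*l^2 + 2*l + 4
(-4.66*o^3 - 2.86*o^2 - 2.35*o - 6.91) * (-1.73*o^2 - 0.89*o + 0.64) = 8.0618*o^5 + 9.0952*o^4 + 3.6285*o^3 + 12.2154*o^2 + 4.6459*o - 4.4224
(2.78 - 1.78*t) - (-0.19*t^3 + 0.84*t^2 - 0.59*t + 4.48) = 0.19*t^3 - 0.84*t^2 - 1.19*t - 1.7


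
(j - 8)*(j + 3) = j^2 - 5*j - 24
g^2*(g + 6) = g^3 + 6*g^2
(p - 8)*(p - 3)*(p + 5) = p^3 - 6*p^2 - 31*p + 120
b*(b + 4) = b^2 + 4*b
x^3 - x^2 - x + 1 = (x - 1)^2*(x + 1)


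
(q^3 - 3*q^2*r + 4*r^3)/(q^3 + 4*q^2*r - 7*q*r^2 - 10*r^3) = (q - 2*r)/(q + 5*r)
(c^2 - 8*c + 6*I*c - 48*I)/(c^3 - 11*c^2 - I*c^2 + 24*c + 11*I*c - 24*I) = (c + 6*I)/(c^2 - c*(3 + I) + 3*I)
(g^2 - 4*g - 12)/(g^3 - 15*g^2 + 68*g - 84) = (g + 2)/(g^2 - 9*g + 14)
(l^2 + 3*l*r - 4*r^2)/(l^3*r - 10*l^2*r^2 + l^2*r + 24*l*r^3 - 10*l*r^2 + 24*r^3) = (l^2 + 3*l*r - 4*r^2)/(r*(l^3 - 10*l^2*r + l^2 + 24*l*r^2 - 10*l*r + 24*r^2))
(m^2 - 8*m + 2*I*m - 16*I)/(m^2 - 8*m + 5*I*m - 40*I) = (m + 2*I)/(m + 5*I)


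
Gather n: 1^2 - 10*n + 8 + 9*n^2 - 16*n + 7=9*n^2 - 26*n + 16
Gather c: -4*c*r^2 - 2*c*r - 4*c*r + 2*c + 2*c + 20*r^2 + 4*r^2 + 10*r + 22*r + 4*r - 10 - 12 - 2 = c*(-4*r^2 - 6*r + 4) + 24*r^2 + 36*r - 24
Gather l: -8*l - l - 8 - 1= -9*l - 9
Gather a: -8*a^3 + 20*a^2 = -8*a^3 + 20*a^2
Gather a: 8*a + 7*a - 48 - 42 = 15*a - 90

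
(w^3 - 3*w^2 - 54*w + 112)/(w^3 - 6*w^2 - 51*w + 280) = (w - 2)/(w - 5)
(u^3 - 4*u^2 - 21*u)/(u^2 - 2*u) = (u^2 - 4*u - 21)/(u - 2)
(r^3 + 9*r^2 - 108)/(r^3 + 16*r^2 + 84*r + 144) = (r - 3)/(r + 4)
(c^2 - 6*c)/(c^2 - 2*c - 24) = c/(c + 4)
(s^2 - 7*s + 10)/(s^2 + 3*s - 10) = (s - 5)/(s + 5)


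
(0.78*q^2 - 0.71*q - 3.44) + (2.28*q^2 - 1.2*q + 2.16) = 3.06*q^2 - 1.91*q - 1.28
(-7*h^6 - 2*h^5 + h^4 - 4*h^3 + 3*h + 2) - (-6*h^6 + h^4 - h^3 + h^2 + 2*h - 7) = -h^6 - 2*h^5 - 3*h^3 - h^2 + h + 9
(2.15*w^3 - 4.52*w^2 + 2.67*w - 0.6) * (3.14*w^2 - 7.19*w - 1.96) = 6.751*w^5 - 29.6513*w^4 + 36.6686*w^3 - 12.2221*w^2 - 0.9192*w + 1.176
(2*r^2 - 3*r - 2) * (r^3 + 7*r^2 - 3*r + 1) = 2*r^5 + 11*r^4 - 29*r^3 - 3*r^2 + 3*r - 2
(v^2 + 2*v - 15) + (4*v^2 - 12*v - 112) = 5*v^2 - 10*v - 127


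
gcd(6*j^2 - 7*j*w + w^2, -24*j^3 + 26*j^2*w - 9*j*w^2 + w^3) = 1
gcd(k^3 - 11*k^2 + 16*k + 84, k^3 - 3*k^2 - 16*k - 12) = k^2 - 4*k - 12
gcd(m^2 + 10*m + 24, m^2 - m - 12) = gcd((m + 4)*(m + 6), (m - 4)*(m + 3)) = 1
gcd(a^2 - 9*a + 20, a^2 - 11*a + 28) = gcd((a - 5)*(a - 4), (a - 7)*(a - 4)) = a - 4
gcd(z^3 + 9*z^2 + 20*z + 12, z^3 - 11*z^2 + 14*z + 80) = z + 2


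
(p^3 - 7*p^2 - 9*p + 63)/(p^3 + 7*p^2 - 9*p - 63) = (p - 7)/(p + 7)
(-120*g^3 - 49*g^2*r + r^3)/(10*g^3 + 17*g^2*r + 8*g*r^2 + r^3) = (-24*g^2 - 5*g*r + r^2)/(2*g^2 + 3*g*r + r^2)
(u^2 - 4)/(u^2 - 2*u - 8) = (u - 2)/(u - 4)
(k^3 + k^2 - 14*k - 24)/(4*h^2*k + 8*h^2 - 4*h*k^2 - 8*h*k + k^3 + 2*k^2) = (k^2 - k - 12)/(4*h^2 - 4*h*k + k^2)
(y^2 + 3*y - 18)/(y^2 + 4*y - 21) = (y + 6)/(y + 7)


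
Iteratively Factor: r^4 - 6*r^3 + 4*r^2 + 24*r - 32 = (r - 4)*(r^3 - 2*r^2 - 4*r + 8) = (r - 4)*(r - 2)*(r^2 - 4) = (r - 4)*(r - 2)*(r + 2)*(r - 2)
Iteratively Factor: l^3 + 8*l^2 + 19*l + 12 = (l + 4)*(l^2 + 4*l + 3) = (l + 1)*(l + 4)*(l + 3)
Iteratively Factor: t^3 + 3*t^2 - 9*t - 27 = (t - 3)*(t^2 + 6*t + 9) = (t - 3)*(t + 3)*(t + 3)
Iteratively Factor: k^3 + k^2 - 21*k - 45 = (k + 3)*(k^2 - 2*k - 15) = (k + 3)^2*(k - 5)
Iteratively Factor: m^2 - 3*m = (m)*(m - 3)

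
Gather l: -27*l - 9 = -27*l - 9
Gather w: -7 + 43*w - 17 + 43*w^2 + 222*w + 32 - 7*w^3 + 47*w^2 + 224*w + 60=-7*w^3 + 90*w^2 + 489*w + 68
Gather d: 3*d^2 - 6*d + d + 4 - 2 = 3*d^2 - 5*d + 2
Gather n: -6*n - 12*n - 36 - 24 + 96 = 36 - 18*n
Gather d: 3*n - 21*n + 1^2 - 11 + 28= 18 - 18*n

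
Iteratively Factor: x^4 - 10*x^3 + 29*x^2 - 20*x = (x - 5)*(x^3 - 5*x^2 + 4*x) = x*(x - 5)*(x^2 - 5*x + 4) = x*(x - 5)*(x - 1)*(x - 4)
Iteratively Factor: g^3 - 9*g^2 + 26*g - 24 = (g - 2)*(g^2 - 7*g + 12) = (g - 3)*(g - 2)*(g - 4)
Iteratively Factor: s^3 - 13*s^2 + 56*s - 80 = (s - 4)*(s^2 - 9*s + 20) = (s - 4)^2*(s - 5)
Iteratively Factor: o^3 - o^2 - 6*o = (o)*(o^2 - o - 6) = o*(o + 2)*(o - 3)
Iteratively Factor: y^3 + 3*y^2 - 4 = (y - 1)*(y^2 + 4*y + 4) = (y - 1)*(y + 2)*(y + 2)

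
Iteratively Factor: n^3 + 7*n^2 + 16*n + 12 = (n + 3)*(n^2 + 4*n + 4) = (n + 2)*(n + 3)*(n + 2)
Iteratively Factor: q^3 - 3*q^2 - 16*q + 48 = (q - 4)*(q^2 + q - 12) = (q - 4)*(q - 3)*(q + 4)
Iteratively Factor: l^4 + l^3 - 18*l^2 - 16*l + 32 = (l - 4)*(l^3 + 5*l^2 + 2*l - 8) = (l - 4)*(l + 2)*(l^2 + 3*l - 4) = (l - 4)*(l - 1)*(l + 2)*(l + 4)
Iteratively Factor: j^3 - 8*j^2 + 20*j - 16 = (j - 4)*(j^2 - 4*j + 4) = (j - 4)*(j - 2)*(j - 2)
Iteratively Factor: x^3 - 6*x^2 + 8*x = (x - 4)*(x^2 - 2*x) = (x - 4)*(x - 2)*(x)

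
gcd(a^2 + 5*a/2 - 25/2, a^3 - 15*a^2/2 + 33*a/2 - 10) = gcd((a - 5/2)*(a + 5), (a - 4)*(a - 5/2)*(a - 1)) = a - 5/2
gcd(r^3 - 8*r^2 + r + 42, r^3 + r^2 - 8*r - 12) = r^2 - r - 6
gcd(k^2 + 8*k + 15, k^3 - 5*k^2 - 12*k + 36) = k + 3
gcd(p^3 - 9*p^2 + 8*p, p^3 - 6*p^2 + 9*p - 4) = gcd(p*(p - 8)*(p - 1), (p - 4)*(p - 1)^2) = p - 1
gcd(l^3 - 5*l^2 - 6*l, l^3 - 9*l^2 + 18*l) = l^2 - 6*l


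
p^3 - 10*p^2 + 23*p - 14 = (p - 7)*(p - 2)*(p - 1)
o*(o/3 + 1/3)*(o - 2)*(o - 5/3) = o^4/3 - 8*o^3/9 - o^2/9 + 10*o/9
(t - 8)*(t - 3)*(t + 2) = t^3 - 9*t^2 + 2*t + 48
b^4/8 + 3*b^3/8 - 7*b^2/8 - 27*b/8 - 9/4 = (b/4 + 1/4)*(b/2 + 1)*(b - 3)*(b + 3)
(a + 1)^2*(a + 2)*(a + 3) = a^4 + 7*a^3 + 17*a^2 + 17*a + 6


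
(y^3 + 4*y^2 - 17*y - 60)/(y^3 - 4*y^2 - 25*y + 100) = (y + 3)/(y - 5)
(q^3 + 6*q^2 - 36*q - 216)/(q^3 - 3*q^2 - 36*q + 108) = (q + 6)/(q - 3)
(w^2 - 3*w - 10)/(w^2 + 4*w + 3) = (w^2 - 3*w - 10)/(w^2 + 4*w + 3)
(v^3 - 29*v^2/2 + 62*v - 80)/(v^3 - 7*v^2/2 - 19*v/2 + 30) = (v - 8)/(v + 3)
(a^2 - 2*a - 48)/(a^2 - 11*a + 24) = (a + 6)/(a - 3)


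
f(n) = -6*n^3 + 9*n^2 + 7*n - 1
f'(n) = -18*n^2 + 18*n + 7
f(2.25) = -8.03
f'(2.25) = -43.62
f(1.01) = 9.07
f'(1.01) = 6.82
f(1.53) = 9.29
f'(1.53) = -7.60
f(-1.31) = 18.76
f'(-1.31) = -47.47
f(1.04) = 9.27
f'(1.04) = 6.25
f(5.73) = -794.19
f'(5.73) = -480.85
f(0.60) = 5.14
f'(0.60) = 11.32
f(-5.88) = 1488.79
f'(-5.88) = -721.18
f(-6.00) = 1577.00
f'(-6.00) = -749.00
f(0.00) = -1.00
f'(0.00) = 7.00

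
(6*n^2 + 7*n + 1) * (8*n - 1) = 48*n^3 + 50*n^2 + n - 1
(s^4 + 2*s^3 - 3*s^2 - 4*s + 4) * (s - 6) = s^5 - 4*s^4 - 15*s^3 + 14*s^2 + 28*s - 24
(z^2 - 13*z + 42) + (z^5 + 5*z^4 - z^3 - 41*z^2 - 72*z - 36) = z^5 + 5*z^4 - z^3 - 40*z^2 - 85*z + 6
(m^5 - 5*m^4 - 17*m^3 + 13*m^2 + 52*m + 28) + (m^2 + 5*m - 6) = m^5 - 5*m^4 - 17*m^3 + 14*m^2 + 57*m + 22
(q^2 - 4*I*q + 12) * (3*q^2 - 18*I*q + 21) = 3*q^4 - 30*I*q^3 - 15*q^2 - 300*I*q + 252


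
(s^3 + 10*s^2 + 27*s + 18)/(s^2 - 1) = (s^2 + 9*s + 18)/(s - 1)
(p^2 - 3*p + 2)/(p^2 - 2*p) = (p - 1)/p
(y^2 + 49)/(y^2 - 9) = (y^2 + 49)/(y^2 - 9)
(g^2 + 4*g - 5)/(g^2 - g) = (g + 5)/g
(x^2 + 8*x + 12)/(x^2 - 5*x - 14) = (x + 6)/(x - 7)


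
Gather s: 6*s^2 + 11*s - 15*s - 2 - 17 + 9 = 6*s^2 - 4*s - 10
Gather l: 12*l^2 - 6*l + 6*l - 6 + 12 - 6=12*l^2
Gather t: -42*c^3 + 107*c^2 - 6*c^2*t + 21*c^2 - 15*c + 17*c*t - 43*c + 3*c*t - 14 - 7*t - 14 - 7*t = -42*c^3 + 128*c^2 - 58*c + t*(-6*c^2 + 20*c - 14) - 28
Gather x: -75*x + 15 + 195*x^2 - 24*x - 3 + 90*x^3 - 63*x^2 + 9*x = 90*x^3 + 132*x^2 - 90*x + 12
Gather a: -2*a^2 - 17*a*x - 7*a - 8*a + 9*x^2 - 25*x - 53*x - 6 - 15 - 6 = -2*a^2 + a*(-17*x - 15) + 9*x^2 - 78*x - 27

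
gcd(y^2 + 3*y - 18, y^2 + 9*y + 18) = y + 6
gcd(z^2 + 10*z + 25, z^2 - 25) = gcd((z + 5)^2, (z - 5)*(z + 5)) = z + 5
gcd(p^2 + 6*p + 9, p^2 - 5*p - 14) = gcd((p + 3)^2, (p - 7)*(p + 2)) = 1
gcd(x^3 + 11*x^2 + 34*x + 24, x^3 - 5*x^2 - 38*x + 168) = x + 6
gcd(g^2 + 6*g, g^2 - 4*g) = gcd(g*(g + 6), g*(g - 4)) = g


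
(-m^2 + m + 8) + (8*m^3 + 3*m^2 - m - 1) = 8*m^3 + 2*m^2 + 7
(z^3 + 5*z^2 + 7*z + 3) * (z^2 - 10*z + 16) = z^5 - 5*z^4 - 27*z^3 + 13*z^2 + 82*z + 48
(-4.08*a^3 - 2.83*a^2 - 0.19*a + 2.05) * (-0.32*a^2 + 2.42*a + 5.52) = 1.3056*a^5 - 8.968*a^4 - 29.3094*a^3 - 16.7374*a^2 + 3.9122*a + 11.316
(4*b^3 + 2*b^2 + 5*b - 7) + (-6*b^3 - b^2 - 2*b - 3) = -2*b^3 + b^2 + 3*b - 10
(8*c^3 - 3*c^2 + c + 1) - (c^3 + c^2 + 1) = 7*c^3 - 4*c^2 + c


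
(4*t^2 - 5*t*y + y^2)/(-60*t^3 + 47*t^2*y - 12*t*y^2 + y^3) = (-t + y)/(15*t^2 - 8*t*y + y^2)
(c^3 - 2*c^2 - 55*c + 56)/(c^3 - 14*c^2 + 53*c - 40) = (c + 7)/(c - 5)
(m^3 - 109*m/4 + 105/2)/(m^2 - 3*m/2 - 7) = (m^2 + 7*m/2 - 15)/(m + 2)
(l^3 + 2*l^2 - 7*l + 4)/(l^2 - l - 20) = (l^2 - 2*l + 1)/(l - 5)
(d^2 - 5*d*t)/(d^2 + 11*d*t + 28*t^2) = d*(d - 5*t)/(d^2 + 11*d*t + 28*t^2)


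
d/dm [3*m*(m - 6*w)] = 6*m - 18*w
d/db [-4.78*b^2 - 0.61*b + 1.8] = -9.56*b - 0.61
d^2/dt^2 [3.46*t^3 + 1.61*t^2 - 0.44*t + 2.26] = 20.76*t + 3.22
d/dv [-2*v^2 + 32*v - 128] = 32 - 4*v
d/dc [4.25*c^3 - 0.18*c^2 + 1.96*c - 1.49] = 12.75*c^2 - 0.36*c + 1.96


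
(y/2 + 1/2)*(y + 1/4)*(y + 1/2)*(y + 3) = y^4/2 + 19*y^3/8 + 49*y^2/16 + 11*y/8 + 3/16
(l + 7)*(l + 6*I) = l^2 + 7*l + 6*I*l + 42*I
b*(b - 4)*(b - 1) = b^3 - 5*b^2 + 4*b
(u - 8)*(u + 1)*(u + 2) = u^3 - 5*u^2 - 22*u - 16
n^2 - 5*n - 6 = (n - 6)*(n + 1)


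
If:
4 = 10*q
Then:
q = 2/5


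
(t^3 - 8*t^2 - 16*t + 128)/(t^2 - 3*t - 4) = (t^2 - 4*t - 32)/(t + 1)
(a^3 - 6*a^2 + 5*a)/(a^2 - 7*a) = (a^2 - 6*a + 5)/(a - 7)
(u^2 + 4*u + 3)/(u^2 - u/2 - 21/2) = 2*(u + 1)/(2*u - 7)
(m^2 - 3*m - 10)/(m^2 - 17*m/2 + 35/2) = 2*(m + 2)/(2*m - 7)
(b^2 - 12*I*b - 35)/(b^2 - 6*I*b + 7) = (b - 5*I)/(b + I)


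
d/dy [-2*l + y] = 1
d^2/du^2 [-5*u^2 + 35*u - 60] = -10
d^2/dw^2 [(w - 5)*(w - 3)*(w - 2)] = 6*w - 20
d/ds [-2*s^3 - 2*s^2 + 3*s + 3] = -6*s^2 - 4*s + 3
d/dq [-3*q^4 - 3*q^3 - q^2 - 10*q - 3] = -12*q^3 - 9*q^2 - 2*q - 10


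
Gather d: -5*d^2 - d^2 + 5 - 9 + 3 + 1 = -6*d^2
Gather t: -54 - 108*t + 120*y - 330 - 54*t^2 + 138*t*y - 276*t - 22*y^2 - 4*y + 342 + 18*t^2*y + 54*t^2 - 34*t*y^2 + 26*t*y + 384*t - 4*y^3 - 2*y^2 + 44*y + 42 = 18*t^2*y + t*(-34*y^2 + 164*y) - 4*y^3 - 24*y^2 + 160*y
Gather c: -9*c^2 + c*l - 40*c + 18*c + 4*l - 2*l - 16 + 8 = -9*c^2 + c*(l - 22) + 2*l - 8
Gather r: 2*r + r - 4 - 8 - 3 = 3*r - 15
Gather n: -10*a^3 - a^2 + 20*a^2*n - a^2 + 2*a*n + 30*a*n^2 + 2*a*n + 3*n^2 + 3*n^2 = -10*a^3 - 2*a^2 + n^2*(30*a + 6) + n*(20*a^2 + 4*a)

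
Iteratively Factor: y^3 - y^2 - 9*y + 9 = (y - 1)*(y^2 - 9) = (y - 1)*(y + 3)*(y - 3)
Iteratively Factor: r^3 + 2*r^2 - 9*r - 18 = (r + 3)*(r^2 - r - 6) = (r - 3)*(r + 3)*(r + 2)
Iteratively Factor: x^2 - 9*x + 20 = (x - 5)*(x - 4)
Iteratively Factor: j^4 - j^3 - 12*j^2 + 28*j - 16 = (j - 2)*(j^3 + j^2 - 10*j + 8) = (j - 2)*(j + 4)*(j^2 - 3*j + 2) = (j - 2)*(j - 1)*(j + 4)*(j - 2)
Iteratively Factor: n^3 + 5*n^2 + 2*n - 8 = (n + 4)*(n^2 + n - 2) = (n + 2)*(n + 4)*(n - 1)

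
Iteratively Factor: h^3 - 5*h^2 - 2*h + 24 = (h - 3)*(h^2 - 2*h - 8) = (h - 4)*(h - 3)*(h + 2)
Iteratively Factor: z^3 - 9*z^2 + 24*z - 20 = (z - 5)*(z^2 - 4*z + 4) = (z - 5)*(z - 2)*(z - 2)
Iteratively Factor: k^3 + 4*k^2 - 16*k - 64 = (k + 4)*(k^2 - 16) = (k - 4)*(k + 4)*(k + 4)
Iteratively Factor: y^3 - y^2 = (y)*(y^2 - y) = y*(y - 1)*(y)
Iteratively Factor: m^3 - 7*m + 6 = (m - 1)*(m^2 + m - 6) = (m - 1)*(m + 3)*(m - 2)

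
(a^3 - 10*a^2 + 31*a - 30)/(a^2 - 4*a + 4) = (a^2 - 8*a + 15)/(a - 2)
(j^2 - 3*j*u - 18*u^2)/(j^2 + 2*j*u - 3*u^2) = (-j + 6*u)/(-j + u)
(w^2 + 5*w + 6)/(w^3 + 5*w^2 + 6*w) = 1/w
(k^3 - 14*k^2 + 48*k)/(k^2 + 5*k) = (k^2 - 14*k + 48)/(k + 5)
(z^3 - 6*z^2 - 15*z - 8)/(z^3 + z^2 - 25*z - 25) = (z^2 - 7*z - 8)/(z^2 - 25)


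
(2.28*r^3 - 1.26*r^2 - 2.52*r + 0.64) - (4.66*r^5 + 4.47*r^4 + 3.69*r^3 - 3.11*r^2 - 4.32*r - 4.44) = -4.66*r^5 - 4.47*r^4 - 1.41*r^3 + 1.85*r^2 + 1.8*r + 5.08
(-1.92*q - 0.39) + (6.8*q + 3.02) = 4.88*q + 2.63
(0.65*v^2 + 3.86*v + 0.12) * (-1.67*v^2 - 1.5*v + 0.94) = -1.0855*v^4 - 7.4212*v^3 - 5.3794*v^2 + 3.4484*v + 0.1128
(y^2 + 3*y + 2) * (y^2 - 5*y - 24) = y^4 - 2*y^3 - 37*y^2 - 82*y - 48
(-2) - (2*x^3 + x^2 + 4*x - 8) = -2*x^3 - x^2 - 4*x + 6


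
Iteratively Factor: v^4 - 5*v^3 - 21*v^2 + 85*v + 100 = (v - 5)*(v^3 - 21*v - 20) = (v - 5)*(v + 4)*(v^2 - 4*v - 5) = (v - 5)*(v + 1)*(v + 4)*(v - 5)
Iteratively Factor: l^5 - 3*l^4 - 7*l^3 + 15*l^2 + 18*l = (l + 1)*(l^4 - 4*l^3 - 3*l^2 + 18*l) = (l + 1)*(l + 2)*(l^3 - 6*l^2 + 9*l) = (l - 3)*(l + 1)*(l + 2)*(l^2 - 3*l) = (l - 3)^2*(l + 1)*(l + 2)*(l)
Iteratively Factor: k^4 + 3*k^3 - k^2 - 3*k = (k + 1)*(k^3 + 2*k^2 - 3*k) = (k + 1)*(k + 3)*(k^2 - k) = k*(k + 1)*(k + 3)*(k - 1)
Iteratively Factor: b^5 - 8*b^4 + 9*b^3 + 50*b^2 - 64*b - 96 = (b + 2)*(b^4 - 10*b^3 + 29*b^2 - 8*b - 48) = (b - 4)*(b + 2)*(b^3 - 6*b^2 + 5*b + 12) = (b - 4)*(b + 1)*(b + 2)*(b^2 - 7*b + 12) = (b - 4)^2*(b + 1)*(b + 2)*(b - 3)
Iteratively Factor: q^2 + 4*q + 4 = (q + 2)*(q + 2)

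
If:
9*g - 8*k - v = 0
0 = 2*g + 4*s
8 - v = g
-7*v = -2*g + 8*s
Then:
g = 56/13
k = 57/13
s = -28/13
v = 48/13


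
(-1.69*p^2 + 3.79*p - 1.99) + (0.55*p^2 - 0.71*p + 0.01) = -1.14*p^2 + 3.08*p - 1.98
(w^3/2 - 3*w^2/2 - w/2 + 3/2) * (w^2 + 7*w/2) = w^5/2 + w^4/4 - 23*w^3/4 - w^2/4 + 21*w/4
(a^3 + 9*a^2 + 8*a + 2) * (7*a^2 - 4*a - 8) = 7*a^5 + 59*a^4 + 12*a^3 - 90*a^2 - 72*a - 16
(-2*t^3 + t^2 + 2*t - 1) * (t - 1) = -2*t^4 + 3*t^3 + t^2 - 3*t + 1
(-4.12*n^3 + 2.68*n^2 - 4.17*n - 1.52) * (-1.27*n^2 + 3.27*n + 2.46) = 5.2324*n^5 - 16.876*n^4 + 3.9243*n^3 - 5.1127*n^2 - 15.2286*n - 3.7392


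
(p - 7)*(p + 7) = p^2 - 49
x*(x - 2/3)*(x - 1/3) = x^3 - x^2 + 2*x/9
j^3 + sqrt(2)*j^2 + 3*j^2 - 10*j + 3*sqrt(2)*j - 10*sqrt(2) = (j - 2)*(j + 5)*(j + sqrt(2))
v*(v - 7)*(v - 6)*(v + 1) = v^4 - 12*v^3 + 29*v^2 + 42*v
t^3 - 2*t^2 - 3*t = t*(t - 3)*(t + 1)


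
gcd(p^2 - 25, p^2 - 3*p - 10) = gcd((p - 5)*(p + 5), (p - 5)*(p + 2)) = p - 5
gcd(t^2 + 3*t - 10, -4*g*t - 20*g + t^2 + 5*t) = t + 5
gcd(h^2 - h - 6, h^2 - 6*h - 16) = h + 2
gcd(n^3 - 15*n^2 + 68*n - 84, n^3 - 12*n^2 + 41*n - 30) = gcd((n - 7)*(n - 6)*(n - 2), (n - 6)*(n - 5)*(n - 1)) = n - 6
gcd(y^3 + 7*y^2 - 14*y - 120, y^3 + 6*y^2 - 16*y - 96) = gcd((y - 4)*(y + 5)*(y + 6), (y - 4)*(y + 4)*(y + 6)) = y^2 + 2*y - 24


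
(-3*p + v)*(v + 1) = -3*p*v - 3*p + v^2 + v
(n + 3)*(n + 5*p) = n^2 + 5*n*p + 3*n + 15*p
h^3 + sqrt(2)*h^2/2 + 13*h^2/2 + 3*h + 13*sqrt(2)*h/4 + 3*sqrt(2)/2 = (h + 1/2)*(h + 6)*(h + sqrt(2)/2)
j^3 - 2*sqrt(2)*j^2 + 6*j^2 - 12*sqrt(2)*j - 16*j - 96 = (j + 6)*(j - 4*sqrt(2))*(j + 2*sqrt(2))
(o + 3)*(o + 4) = o^2 + 7*o + 12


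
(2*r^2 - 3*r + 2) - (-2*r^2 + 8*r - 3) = 4*r^2 - 11*r + 5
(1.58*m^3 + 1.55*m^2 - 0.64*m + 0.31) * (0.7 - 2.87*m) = -4.5346*m^4 - 3.3425*m^3 + 2.9218*m^2 - 1.3377*m + 0.217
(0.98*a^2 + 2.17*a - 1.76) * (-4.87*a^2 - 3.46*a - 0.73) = -4.7726*a^4 - 13.9587*a^3 + 0.347600000000002*a^2 + 4.5055*a + 1.2848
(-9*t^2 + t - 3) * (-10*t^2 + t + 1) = 90*t^4 - 19*t^3 + 22*t^2 - 2*t - 3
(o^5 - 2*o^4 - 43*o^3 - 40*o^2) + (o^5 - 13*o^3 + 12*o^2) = 2*o^5 - 2*o^4 - 56*o^3 - 28*o^2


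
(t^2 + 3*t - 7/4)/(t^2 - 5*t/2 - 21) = (t - 1/2)/(t - 6)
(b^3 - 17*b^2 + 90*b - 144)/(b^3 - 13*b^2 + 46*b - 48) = (b - 6)/(b - 2)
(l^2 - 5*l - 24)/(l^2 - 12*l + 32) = (l + 3)/(l - 4)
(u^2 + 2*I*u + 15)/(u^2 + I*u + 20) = (u - 3*I)/(u - 4*I)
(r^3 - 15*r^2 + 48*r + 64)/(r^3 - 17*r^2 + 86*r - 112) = (r^2 - 7*r - 8)/(r^2 - 9*r + 14)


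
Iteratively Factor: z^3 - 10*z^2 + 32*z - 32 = (z - 4)*(z^2 - 6*z + 8) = (z - 4)^2*(z - 2)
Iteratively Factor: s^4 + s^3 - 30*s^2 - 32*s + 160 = (s + 4)*(s^3 - 3*s^2 - 18*s + 40) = (s + 4)^2*(s^2 - 7*s + 10) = (s - 5)*(s + 4)^2*(s - 2)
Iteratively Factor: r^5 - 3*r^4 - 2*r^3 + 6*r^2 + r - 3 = (r - 1)*(r^4 - 2*r^3 - 4*r^2 + 2*r + 3) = (r - 1)*(r + 1)*(r^3 - 3*r^2 - r + 3) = (r - 1)*(r + 1)^2*(r^2 - 4*r + 3) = (r - 3)*(r - 1)*(r + 1)^2*(r - 1)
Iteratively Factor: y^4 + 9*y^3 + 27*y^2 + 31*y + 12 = (y + 1)*(y^3 + 8*y^2 + 19*y + 12) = (y + 1)*(y + 4)*(y^2 + 4*y + 3) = (y + 1)^2*(y + 4)*(y + 3)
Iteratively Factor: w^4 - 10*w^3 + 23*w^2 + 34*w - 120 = (w + 2)*(w^3 - 12*w^2 + 47*w - 60) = (w - 5)*(w + 2)*(w^2 - 7*w + 12) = (w - 5)*(w - 3)*(w + 2)*(w - 4)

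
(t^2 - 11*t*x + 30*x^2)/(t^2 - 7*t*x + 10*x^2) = (-t + 6*x)/(-t + 2*x)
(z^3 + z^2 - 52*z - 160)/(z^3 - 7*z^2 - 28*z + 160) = (z + 4)/(z - 4)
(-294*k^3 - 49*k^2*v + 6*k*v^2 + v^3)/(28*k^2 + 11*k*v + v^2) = (-42*k^2 - k*v + v^2)/(4*k + v)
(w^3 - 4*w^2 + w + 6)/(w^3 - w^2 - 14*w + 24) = (w + 1)/(w + 4)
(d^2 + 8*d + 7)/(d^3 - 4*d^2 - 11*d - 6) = (d + 7)/(d^2 - 5*d - 6)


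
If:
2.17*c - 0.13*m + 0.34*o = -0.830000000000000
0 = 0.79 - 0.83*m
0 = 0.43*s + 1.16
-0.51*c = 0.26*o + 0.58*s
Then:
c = -1.83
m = 0.95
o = 9.61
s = -2.70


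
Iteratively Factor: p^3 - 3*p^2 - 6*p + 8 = (p - 4)*(p^2 + p - 2) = (p - 4)*(p + 2)*(p - 1)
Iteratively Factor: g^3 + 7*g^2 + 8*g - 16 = (g - 1)*(g^2 + 8*g + 16) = (g - 1)*(g + 4)*(g + 4)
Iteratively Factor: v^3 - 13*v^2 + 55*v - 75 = (v - 3)*(v^2 - 10*v + 25) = (v - 5)*(v - 3)*(v - 5)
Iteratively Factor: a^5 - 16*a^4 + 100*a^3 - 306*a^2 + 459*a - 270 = (a - 3)*(a^4 - 13*a^3 + 61*a^2 - 123*a + 90) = (a - 3)*(a - 2)*(a^3 - 11*a^2 + 39*a - 45) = (a - 3)^2*(a - 2)*(a^2 - 8*a + 15) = (a - 5)*(a - 3)^2*(a - 2)*(a - 3)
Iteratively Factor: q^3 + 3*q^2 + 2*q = (q)*(q^2 + 3*q + 2) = q*(q + 1)*(q + 2)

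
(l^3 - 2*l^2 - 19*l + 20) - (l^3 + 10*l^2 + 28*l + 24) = -12*l^2 - 47*l - 4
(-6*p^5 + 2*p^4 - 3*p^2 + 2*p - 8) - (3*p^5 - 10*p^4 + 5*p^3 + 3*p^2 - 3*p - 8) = -9*p^5 + 12*p^4 - 5*p^3 - 6*p^2 + 5*p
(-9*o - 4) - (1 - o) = -8*o - 5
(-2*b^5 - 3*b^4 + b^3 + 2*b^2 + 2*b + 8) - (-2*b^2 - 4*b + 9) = -2*b^5 - 3*b^4 + b^3 + 4*b^2 + 6*b - 1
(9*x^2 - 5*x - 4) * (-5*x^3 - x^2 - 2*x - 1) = -45*x^5 + 16*x^4 + 7*x^3 + 5*x^2 + 13*x + 4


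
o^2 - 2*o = o*(o - 2)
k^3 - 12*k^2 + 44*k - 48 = (k - 6)*(k - 4)*(k - 2)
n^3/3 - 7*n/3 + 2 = (n/3 + 1)*(n - 2)*(n - 1)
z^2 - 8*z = z*(z - 8)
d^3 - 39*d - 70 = (d - 7)*(d + 2)*(d + 5)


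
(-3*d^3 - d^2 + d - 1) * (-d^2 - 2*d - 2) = 3*d^5 + 7*d^4 + 7*d^3 + d^2 + 2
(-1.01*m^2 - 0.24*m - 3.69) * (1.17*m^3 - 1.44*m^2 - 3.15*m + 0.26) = -1.1817*m^5 + 1.1736*m^4 - 0.7902*m^3 + 5.807*m^2 + 11.5611*m - 0.9594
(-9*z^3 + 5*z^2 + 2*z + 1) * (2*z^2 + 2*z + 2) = -18*z^5 - 8*z^4 - 4*z^3 + 16*z^2 + 6*z + 2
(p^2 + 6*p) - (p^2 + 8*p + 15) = -2*p - 15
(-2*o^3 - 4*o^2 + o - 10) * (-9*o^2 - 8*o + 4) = 18*o^5 + 52*o^4 + 15*o^3 + 66*o^2 + 84*o - 40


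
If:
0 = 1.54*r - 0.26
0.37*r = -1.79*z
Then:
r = 0.17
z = -0.03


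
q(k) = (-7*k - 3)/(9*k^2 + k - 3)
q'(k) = (-18*k - 1)*(-7*k - 3)/(9*k^2 + k - 3)^2 - 7/(9*k^2 + k - 3) = (-63*k^2 - 7*k + (7*k + 3)*(18*k + 1) + 21)/(9*k^2 + k - 3)^2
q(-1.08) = 0.71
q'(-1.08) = 0.95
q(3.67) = -0.24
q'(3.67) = 0.07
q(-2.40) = 0.30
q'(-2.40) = 0.12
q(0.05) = 1.14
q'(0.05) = 3.13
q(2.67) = -0.34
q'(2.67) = 0.15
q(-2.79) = 0.26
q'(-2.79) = 0.09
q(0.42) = 5.99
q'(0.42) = 58.68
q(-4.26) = 0.17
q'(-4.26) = 0.04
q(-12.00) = 0.06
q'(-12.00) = 0.01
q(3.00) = -0.30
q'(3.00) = 0.11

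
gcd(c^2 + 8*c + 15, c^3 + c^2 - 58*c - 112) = 1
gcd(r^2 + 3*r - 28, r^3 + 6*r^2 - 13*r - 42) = r + 7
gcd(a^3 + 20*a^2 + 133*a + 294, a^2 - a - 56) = a + 7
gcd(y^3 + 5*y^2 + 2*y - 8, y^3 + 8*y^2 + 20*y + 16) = y^2 + 6*y + 8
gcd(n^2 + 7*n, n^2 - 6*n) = n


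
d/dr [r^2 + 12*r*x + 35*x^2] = 2*r + 12*x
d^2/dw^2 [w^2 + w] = 2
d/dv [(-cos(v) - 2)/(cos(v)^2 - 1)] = (sin(v)^2 - 4*cos(v) - 2)/sin(v)^3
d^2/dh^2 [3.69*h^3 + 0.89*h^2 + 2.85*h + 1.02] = 22.14*h + 1.78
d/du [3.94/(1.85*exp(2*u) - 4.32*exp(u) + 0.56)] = (17.0208 - 14.578*exp(u))*exp(u)/(1.85*exp(2*u) - 4.32*exp(u) + 0.56)^2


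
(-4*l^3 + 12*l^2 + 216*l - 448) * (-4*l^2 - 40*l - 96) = 16*l^5 + 112*l^4 - 960*l^3 - 8000*l^2 - 2816*l + 43008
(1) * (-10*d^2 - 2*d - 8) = -10*d^2 - 2*d - 8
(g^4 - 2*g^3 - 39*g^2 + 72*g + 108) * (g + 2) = g^5 - 43*g^3 - 6*g^2 + 252*g + 216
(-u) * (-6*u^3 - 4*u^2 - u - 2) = 6*u^4 + 4*u^3 + u^2 + 2*u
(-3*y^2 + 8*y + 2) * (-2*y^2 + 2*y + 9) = 6*y^4 - 22*y^3 - 15*y^2 + 76*y + 18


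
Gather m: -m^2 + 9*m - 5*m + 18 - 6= -m^2 + 4*m + 12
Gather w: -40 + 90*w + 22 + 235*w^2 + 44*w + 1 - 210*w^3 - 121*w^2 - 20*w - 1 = -210*w^3 + 114*w^2 + 114*w - 18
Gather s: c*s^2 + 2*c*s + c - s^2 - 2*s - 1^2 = c + s^2*(c - 1) + s*(2*c - 2) - 1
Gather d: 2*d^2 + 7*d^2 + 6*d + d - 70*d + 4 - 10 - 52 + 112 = 9*d^2 - 63*d + 54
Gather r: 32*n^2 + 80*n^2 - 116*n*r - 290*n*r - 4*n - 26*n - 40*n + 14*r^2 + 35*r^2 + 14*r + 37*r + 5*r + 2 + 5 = 112*n^2 - 70*n + 49*r^2 + r*(56 - 406*n) + 7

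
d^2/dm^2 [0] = 0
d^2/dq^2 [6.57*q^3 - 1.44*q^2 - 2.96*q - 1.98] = 39.42*q - 2.88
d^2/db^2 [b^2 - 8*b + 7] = 2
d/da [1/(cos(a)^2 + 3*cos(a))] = (2*cos(a) + 3)*sin(a)/((cos(a) + 3)^2*cos(a)^2)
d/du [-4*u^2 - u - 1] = -8*u - 1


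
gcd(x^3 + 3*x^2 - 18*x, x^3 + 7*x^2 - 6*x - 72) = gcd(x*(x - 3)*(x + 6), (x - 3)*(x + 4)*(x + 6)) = x^2 + 3*x - 18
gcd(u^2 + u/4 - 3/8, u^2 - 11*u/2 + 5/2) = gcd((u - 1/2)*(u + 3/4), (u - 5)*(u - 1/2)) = u - 1/2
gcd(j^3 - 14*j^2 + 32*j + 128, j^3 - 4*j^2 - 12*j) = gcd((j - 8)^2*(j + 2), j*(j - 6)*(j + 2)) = j + 2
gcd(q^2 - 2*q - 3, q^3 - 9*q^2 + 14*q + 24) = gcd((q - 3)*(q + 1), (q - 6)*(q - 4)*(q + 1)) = q + 1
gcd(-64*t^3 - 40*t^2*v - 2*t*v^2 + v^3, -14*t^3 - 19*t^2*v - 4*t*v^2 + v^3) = 2*t + v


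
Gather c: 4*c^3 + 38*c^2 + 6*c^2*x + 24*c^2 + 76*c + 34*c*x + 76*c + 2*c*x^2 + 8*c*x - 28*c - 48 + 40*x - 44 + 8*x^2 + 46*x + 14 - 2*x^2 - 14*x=4*c^3 + c^2*(6*x + 62) + c*(2*x^2 + 42*x + 124) + 6*x^2 + 72*x - 78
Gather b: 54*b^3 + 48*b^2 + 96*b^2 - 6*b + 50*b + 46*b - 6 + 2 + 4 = 54*b^3 + 144*b^2 + 90*b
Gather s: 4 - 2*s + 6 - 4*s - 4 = 6 - 6*s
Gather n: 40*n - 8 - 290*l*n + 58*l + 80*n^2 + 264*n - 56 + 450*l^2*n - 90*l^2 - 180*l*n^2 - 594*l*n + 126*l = -90*l^2 + 184*l + n^2*(80 - 180*l) + n*(450*l^2 - 884*l + 304) - 64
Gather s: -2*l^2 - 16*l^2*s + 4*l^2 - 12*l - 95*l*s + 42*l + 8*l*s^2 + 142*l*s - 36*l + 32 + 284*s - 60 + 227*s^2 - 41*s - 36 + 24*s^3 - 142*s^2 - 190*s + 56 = 2*l^2 - 6*l + 24*s^3 + s^2*(8*l + 85) + s*(-16*l^2 + 47*l + 53) - 8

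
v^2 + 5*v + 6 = (v + 2)*(v + 3)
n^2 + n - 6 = (n - 2)*(n + 3)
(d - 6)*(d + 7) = d^2 + d - 42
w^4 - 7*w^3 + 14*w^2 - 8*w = w*(w - 4)*(w - 2)*(w - 1)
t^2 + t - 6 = (t - 2)*(t + 3)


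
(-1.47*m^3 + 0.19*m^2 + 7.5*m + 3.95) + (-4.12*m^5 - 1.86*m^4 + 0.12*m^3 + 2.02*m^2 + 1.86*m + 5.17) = -4.12*m^5 - 1.86*m^4 - 1.35*m^3 + 2.21*m^2 + 9.36*m + 9.12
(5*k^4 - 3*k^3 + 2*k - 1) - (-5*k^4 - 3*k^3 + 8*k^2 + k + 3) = 10*k^4 - 8*k^2 + k - 4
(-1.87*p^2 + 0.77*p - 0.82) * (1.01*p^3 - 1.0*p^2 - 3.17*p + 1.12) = -1.8887*p^5 + 2.6477*p^4 + 4.3297*p^3 - 3.7153*p^2 + 3.4618*p - 0.9184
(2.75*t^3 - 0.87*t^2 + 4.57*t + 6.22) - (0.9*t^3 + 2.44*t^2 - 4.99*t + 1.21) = 1.85*t^3 - 3.31*t^2 + 9.56*t + 5.01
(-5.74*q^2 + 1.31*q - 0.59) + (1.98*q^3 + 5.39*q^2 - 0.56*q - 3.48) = 1.98*q^3 - 0.350000000000001*q^2 + 0.75*q - 4.07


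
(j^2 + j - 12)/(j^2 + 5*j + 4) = (j - 3)/(j + 1)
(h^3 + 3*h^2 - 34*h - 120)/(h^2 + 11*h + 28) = (h^2 - h - 30)/(h + 7)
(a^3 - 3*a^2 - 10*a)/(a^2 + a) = (a^2 - 3*a - 10)/(a + 1)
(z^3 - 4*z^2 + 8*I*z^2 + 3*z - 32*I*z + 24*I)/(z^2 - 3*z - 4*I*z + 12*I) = (z^2 + z*(-1 + 8*I) - 8*I)/(z - 4*I)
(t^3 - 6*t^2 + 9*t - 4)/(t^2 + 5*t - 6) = (t^2 - 5*t + 4)/(t + 6)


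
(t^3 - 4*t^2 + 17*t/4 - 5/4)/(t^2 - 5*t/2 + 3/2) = (4*t^2 - 12*t + 5)/(2*(2*t - 3))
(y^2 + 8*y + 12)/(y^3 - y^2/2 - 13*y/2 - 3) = 2*(y + 6)/(2*y^2 - 5*y - 3)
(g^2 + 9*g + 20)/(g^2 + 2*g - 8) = (g + 5)/(g - 2)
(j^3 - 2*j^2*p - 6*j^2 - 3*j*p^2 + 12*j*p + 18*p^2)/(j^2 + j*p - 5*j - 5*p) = (j^2 - 3*j*p - 6*j + 18*p)/(j - 5)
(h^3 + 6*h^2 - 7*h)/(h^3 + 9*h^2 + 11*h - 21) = h/(h + 3)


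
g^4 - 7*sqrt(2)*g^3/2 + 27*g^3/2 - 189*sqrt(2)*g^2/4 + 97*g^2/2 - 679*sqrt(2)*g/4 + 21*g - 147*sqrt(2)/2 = (g + 1/2)*(g + 6)*(g + 7)*(g - 7*sqrt(2)/2)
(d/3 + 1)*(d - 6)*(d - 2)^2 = d^4/3 - 7*d^3/3 - 2*d^2/3 + 20*d - 24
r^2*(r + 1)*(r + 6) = r^4 + 7*r^3 + 6*r^2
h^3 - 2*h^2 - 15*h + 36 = (h - 3)^2*(h + 4)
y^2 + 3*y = y*(y + 3)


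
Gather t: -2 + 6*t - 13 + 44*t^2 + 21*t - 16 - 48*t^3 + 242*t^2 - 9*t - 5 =-48*t^3 + 286*t^2 + 18*t - 36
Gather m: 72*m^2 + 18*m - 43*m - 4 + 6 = 72*m^2 - 25*m + 2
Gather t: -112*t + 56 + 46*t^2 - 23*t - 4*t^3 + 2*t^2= -4*t^3 + 48*t^2 - 135*t + 56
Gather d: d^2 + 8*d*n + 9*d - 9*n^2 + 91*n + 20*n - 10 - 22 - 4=d^2 + d*(8*n + 9) - 9*n^2 + 111*n - 36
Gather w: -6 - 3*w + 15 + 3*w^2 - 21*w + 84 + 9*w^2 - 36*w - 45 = 12*w^2 - 60*w + 48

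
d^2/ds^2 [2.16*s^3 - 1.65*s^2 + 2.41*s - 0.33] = 12.96*s - 3.3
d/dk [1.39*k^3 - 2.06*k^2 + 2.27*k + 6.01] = 4.17*k^2 - 4.12*k + 2.27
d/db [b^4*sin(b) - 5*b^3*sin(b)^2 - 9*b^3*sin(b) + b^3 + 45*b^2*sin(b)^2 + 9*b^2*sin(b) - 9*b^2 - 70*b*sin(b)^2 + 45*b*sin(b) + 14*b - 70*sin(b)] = b^4*cos(b) + 4*b^3*sin(b) - 5*b^3*sin(2*b) - 9*b^3*cos(b) - 15*b^2*sin(b)^2 - 27*b^2*sin(b) + 45*b^2*sin(2*b) + 9*b^2*cos(b) + 3*b^2 + 90*b*sin(b)^2 + 18*b*sin(b) - 70*b*sin(2*b) + 45*b*cos(b) - 18*b - 70*sin(b)^2 + 45*sin(b) - 70*cos(b) + 14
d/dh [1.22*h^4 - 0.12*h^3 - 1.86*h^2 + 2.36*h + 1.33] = 4.88*h^3 - 0.36*h^2 - 3.72*h + 2.36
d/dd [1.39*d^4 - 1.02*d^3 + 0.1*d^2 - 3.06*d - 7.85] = 5.56*d^3 - 3.06*d^2 + 0.2*d - 3.06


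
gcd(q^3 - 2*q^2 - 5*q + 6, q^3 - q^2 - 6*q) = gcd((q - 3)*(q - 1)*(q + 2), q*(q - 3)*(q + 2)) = q^2 - q - 6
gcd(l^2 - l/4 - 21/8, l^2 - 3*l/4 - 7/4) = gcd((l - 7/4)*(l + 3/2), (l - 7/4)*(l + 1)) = l - 7/4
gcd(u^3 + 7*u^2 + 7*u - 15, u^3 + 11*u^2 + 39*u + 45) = u^2 + 8*u + 15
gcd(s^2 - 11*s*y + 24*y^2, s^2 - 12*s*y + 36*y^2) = 1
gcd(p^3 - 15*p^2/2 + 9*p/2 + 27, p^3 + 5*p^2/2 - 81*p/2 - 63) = p^2 - 9*p/2 - 9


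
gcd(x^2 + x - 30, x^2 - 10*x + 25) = x - 5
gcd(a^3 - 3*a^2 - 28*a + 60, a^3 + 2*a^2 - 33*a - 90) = a^2 - a - 30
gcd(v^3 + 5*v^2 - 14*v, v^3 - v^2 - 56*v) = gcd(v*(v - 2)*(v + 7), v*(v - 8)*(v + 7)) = v^2 + 7*v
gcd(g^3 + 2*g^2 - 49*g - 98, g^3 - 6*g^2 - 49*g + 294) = g^2 - 49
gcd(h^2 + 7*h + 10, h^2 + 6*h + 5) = h + 5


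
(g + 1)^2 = g^2 + 2*g + 1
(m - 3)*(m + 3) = m^2 - 9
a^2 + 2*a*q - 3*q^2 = (a - q)*(a + 3*q)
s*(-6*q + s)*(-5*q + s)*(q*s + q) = 30*q^3*s^2 + 30*q^3*s - 11*q^2*s^3 - 11*q^2*s^2 + q*s^4 + q*s^3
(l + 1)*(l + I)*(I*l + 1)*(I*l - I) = 1 - l^4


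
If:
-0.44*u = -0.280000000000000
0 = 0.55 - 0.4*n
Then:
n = 1.38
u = 0.64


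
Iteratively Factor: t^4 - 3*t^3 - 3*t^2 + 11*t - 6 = (t - 1)*(t^3 - 2*t^2 - 5*t + 6) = (t - 3)*(t - 1)*(t^2 + t - 2) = (t - 3)*(t - 1)*(t + 2)*(t - 1)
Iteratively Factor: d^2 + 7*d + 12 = (d + 4)*(d + 3)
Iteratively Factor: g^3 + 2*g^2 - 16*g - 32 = (g - 4)*(g^2 + 6*g + 8) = (g - 4)*(g + 4)*(g + 2)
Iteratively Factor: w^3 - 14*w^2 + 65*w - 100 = (w - 5)*(w^2 - 9*w + 20) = (w - 5)^2*(w - 4)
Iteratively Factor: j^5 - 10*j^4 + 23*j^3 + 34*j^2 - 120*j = (j + 2)*(j^4 - 12*j^3 + 47*j^2 - 60*j) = (j - 4)*(j + 2)*(j^3 - 8*j^2 + 15*j) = (j - 5)*(j - 4)*(j + 2)*(j^2 - 3*j) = j*(j - 5)*(j - 4)*(j + 2)*(j - 3)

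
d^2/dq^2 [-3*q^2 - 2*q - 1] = -6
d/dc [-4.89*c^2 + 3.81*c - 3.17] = 3.81 - 9.78*c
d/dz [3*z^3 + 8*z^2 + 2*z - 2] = 9*z^2 + 16*z + 2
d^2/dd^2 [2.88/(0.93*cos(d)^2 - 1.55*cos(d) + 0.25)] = (-9.963648*(1 - cos(d)^2)^2 + 12.45456*cos(d)^3 - 9.222624*cos(d)^2 - 26.02512*cos(d) + 22.462848)/(0.93*cos(d)^2 - 1.55*cos(d) + 0.25)^3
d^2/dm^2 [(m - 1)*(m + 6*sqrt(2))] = 2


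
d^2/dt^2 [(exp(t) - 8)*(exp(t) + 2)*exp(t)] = (9*exp(2*t) - 24*exp(t) - 16)*exp(t)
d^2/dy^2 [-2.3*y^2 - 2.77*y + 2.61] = -4.60000000000000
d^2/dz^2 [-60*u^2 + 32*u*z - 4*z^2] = -8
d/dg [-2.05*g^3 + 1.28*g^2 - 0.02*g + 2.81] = -6.15*g^2 + 2.56*g - 0.02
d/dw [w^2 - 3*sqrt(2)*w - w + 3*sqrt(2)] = 2*w - 3*sqrt(2) - 1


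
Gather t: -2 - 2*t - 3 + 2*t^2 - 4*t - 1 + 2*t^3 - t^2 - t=2*t^3 + t^2 - 7*t - 6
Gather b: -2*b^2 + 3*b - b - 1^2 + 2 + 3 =-2*b^2 + 2*b + 4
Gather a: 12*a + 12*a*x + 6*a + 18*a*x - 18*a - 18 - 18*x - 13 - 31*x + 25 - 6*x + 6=30*a*x - 55*x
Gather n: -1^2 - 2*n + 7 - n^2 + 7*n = -n^2 + 5*n + 6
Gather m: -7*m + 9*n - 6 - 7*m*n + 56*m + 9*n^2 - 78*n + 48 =m*(49 - 7*n) + 9*n^2 - 69*n + 42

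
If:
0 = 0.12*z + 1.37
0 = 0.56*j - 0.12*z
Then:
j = -2.45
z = -11.42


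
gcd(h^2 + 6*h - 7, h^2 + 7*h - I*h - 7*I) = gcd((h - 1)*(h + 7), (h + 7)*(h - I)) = h + 7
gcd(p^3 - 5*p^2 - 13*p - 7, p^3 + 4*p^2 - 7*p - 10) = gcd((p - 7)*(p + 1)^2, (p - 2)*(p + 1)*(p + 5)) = p + 1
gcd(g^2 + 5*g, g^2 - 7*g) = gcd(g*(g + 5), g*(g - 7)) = g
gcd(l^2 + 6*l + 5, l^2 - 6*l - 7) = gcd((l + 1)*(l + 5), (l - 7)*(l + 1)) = l + 1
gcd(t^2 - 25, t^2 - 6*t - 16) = 1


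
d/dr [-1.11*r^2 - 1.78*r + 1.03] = -2.22*r - 1.78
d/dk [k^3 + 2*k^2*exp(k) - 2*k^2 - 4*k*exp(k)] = 2*k^2*exp(k) + 3*k^2 - 4*k - 4*exp(k)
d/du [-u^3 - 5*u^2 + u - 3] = -3*u^2 - 10*u + 1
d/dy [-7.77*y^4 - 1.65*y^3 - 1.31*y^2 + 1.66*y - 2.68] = -31.08*y^3 - 4.95*y^2 - 2.62*y + 1.66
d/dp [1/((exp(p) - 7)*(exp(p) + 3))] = 2*(2 - exp(p))*exp(p)/(exp(4*p) - 8*exp(3*p) - 26*exp(2*p) + 168*exp(p) + 441)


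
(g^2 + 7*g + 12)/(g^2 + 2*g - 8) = (g + 3)/(g - 2)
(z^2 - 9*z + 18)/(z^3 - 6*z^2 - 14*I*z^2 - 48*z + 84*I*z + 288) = (z - 3)/(z^2 - 14*I*z - 48)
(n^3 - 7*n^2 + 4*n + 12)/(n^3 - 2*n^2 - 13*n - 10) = (n^2 - 8*n + 12)/(n^2 - 3*n - 10)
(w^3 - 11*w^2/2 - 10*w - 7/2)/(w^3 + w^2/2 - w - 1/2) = (w - 7)/(w - 1)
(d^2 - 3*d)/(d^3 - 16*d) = (d - 3)/(d^2 - 16)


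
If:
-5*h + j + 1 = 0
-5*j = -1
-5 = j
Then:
No Solution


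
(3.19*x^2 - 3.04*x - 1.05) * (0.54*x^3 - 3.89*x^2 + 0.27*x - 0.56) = 1.7226*x^5 - 14.0507*x^4 + 12.1199*x^3 + 1.4773*x^2 + 1.4189*x + 0.588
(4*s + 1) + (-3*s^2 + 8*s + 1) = -3*s^2 + 12*s + 2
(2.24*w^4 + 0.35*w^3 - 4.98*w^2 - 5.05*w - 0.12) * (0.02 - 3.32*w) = -7.4368*w^5 - 1.1172*w^4 + 16.5406*w^3 + 16.6664*w^2 + 0.2974*w - 0.0024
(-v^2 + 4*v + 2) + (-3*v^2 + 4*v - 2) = -4*v^2 + 8*v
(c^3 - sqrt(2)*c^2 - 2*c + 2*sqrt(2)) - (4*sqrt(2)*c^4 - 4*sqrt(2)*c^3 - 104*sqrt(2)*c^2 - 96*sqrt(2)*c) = -4*sqrt(2)*c^4 + c^3 + 4*sqrt(2)*c^3 + 103*sqrt(2)*c^2 - 2*c + 96*sqrt(2)*c + 2*sqrt(2)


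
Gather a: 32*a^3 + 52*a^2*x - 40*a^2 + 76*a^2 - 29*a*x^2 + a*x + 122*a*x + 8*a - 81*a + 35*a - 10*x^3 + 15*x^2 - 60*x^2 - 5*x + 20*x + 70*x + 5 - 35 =32*a^3 + a^2*(52*x + 36) + a*(-29*x^2 + 123*x - 38) - 10*x^3 - 45*x^2 + 85*x - 30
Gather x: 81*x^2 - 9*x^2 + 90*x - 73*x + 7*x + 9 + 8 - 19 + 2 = 72*x^2 + 24*x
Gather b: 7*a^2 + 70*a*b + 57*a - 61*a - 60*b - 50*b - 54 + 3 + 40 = 7*a^2 - 4*a + b*(70*a - 110) - 11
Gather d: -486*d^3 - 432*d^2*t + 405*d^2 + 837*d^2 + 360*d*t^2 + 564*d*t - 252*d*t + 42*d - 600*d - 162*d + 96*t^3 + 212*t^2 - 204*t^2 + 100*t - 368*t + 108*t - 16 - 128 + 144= -486*d^3 + d^2*(1242 - 432*t) + d*(360*t^2 + 312*t - 720) + 96*t^3 + 8*t^2 - 160*t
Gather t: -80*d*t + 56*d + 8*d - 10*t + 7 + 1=64*d + t*(-80*d - 10) + 8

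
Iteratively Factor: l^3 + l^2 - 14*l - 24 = (l + 2)*(l^2 - l - 12) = (l - 4)*(l + 2)*(l + 3)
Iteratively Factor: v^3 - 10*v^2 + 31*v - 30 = (v - 2)*(v^2 - 8*v + 15) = (v - 3)*(v - 2)*(v - 5)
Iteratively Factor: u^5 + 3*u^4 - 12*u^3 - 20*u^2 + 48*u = (u + 4)*(u^4 - u^3 - 8*u^2 + 12*u) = (u - 2)*(u + 4)*(u^3 + u^2 - 6*u) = u*(u - 2)*(u + 4)*(u^2 + u - 6) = u*(u - 2)*(u + 3)*(u + 4)*(u - 2)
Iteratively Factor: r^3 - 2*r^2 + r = (r - 1)*(r^2 - r) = r*(r - 1)*(r - 1)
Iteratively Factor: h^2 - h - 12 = (h - 4)*(h + 3)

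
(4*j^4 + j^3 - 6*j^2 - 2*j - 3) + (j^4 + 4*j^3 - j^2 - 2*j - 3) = 5*j^4 + 5*j^3 - 7*j^2 - 4*j - 6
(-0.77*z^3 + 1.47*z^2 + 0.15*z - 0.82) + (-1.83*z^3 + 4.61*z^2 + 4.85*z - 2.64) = -2.6*z^3 + 6.08*z^2 + 5.0*z - 3.46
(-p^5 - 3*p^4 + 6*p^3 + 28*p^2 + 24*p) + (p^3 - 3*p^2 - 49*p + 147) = -p^5 - 3*p^4 + 7*p^3 + 25*p^2 - 25*p + 147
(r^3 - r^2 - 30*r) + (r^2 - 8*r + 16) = r^3 - 38*r + 16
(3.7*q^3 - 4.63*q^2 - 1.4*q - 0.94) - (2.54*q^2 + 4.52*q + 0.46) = 3.7*q^3 - 7.17*q^2 - 5.92*q - 1.4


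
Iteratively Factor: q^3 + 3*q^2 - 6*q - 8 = (q + 4)*(q^2 - q - 2) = (q - 2)*(q + 4)*(q + 1)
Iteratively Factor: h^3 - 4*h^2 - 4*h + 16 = (h + 2)*(h^2 - 6*h + 8) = (h - 2)*(h + 2)*(h - 4)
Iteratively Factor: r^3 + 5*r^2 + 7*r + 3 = (r + 1)*(r^2 + 4*r + 3) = (r + 1)*(r + 3)*(r + 1)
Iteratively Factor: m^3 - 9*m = (m)*(m^2 - 9) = m*(m + 3)*(m - 3)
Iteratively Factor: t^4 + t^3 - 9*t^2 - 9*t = (t)*(t^3 + t^2 - 9*t - 9) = t*(t - 3)*(t^2 + 4*t + 3) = t*(t - 3)*(t + 1)*(t + 3)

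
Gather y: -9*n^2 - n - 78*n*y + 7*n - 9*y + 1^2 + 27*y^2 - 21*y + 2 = -9*n^2 + 6*n + 27*y^2 + y*(-78*n - 30) + 3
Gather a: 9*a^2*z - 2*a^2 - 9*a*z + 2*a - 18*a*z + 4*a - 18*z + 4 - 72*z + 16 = a^2*(9*z - 2) + a*(6 - 27*z) - 90*z + 20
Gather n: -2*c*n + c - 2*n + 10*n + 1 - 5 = c + n*(8 - 2*c) - 4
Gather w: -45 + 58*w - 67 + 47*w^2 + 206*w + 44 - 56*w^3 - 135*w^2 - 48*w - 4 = -56*w^3 - 88*w^2 + 216*w - 72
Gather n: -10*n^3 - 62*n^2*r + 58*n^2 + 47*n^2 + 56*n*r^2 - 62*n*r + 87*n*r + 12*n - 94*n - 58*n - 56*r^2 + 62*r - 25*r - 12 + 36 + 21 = -10*n^3 + n^2*(105 - 62*r) + n*(56*r^2 + 25*r - 140) - 56*r^2 + 37*r + 45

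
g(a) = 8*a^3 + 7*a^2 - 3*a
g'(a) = 24*a^2 + 14*a - 3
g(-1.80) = -18.58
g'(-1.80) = 49.56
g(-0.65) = 2.71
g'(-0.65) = -1.96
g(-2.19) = -43.88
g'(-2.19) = 81.45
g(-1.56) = -8.66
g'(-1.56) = 33.57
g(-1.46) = -5.60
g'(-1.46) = 27.72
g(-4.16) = -442.31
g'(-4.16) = 354.09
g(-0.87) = 2.64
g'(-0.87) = 2.99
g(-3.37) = -216.57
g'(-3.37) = 222.39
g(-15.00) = -25380.00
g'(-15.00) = 5187.00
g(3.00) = 270.00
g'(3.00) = 255.00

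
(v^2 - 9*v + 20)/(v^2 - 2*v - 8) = (v - 5)/(v + 2)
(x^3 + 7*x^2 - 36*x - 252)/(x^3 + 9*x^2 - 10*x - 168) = (x - 6)/(x - 4)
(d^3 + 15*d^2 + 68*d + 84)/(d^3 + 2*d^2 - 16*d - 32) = (d^2 + 13*d + 42)/(d^2 - 16)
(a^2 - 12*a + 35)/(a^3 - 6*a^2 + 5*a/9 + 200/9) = 9*(a - 7)/(9*a^2 - 9*a - 40)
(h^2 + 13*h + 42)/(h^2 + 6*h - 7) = (h + 6)/(h - 1)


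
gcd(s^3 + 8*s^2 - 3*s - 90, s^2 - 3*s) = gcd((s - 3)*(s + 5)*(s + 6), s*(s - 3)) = s - 3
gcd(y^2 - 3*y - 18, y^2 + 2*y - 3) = y + 3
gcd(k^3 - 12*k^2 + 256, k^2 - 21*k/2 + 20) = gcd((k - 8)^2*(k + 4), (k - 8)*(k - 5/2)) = k - 8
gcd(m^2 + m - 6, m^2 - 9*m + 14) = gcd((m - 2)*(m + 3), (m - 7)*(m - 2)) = m - 2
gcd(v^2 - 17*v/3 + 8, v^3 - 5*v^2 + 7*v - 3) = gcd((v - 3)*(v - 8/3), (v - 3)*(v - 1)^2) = v - 3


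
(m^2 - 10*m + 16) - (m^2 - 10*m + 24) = -8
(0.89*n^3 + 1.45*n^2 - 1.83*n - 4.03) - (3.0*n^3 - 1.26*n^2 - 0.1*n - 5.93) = -2.11*n^3 + 2.71*n^2 - 1.73*n + 1.9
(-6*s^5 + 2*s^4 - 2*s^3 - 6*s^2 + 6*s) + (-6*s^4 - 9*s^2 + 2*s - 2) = -6*s^5 - 4*s^4 - 2*s^3 - 15*s^2 + 8*s - 2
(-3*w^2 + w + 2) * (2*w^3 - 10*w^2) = -6*w^5 + 32*w^4 - 6*w^3 - 20*w^2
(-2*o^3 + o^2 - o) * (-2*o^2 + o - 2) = 4*o^5 - 4*o^4 + 7*o^3 - 3*o^2 + 2*o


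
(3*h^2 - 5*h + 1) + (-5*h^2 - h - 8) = -2*h^2 - 6*h - 7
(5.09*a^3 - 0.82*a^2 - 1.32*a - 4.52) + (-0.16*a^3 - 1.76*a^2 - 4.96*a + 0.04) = 4.93*a^3 - 2.58*a^2 - 6.28*a - 4.48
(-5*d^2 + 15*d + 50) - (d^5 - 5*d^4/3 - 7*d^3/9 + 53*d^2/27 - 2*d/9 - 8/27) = -d^5 + 5*d^4/3 + 7*d^3/9 - 188*d^2/27 + 137*d/9 + 1358/27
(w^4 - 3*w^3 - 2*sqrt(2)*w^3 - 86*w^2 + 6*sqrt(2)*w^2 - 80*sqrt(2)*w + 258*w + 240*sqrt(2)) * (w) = w^5 - 3*w^4 - 2*sqrt(2)*w^4 - 86*w^3 + 6*sqrt(2)*w^3 - 80*sqrt(2)*w^2 + 258*w^2 + 240*sqrt(2)*w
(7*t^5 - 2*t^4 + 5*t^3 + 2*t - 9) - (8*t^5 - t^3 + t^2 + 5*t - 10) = -t^5 - 2*t^4 + 6*t^3 - t^2 - 3*t + 1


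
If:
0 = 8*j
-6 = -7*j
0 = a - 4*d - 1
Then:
No Solution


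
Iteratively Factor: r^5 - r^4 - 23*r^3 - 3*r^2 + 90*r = (r + 3)*(r^4 - 4*r^3 - 11*r^2 + 30*r) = r*(r + 3)*(r^3 - 4*r^2 - 11*r + 30) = r*(r - 5)*(r + 3)*(r^2 + r - 6) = r*(r - 5)*(r + 3)^2*(r - 2)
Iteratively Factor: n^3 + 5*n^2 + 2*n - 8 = (n + 2)*(n^2 + 3*n - 4) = (n + 2)*(n + 4)*(n - 1)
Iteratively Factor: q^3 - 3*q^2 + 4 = (q - 2)*(q^2 - q - 2) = (q - 2)^2*(q + 1)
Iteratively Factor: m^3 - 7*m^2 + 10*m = (m - 5)*(m^2 - 2*m) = (m - 5)*(m - 2)*(m)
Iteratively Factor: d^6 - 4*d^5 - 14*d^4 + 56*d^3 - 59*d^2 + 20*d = (d - 1)*(d^5 - 3*d^4 - 17*d^3 + 39*d^2 - 20*d) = (d - 1)^2*(d^4 - 2*d^3 - 19*d^2 + 20*d) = d*(d - 1)^2*(d^3 - 2*d^2 - 19*d + 20) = d*(d - 1)^3*(d^2 - d - 20) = d*(d - 1)^3*(d + 4)*(d - 5)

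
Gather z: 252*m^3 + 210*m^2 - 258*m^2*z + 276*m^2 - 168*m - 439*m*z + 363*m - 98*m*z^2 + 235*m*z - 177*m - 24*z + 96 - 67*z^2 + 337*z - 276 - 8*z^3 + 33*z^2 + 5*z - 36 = 252*m^3 + 486*m^2 + 18*m - 8*z^3 + z^2*(-98*m - 34) + z*(-258*m^2 - 204*m + 318) - 216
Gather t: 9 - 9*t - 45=-9*t - 36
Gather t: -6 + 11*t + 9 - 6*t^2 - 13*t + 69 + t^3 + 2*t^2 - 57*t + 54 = t^3 - 4*t^2 - 59*t + 126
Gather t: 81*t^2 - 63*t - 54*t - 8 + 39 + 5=81*t^2 - 117*t + 36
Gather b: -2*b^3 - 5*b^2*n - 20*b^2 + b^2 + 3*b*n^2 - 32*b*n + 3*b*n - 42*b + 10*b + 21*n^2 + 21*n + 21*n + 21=-2*b^3 + b^2*(-5*n - 19) + b*(3*n^2 - 29*n - 32) + 21*n^2 + 42*n + 21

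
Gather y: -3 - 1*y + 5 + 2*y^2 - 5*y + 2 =2*y^2 - 6*y + 4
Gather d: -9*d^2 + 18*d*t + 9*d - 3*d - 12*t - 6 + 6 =-9*d^2 + d*(18*t + 6) - 12*t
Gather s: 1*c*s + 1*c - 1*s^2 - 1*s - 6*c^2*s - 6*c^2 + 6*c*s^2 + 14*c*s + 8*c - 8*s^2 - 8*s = -6*c^2 + 9*c + s^2*(6*c - 9) + s*(-6*c^2 + 15*c - 9)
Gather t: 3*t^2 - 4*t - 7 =3*t^2 - 4*t - 7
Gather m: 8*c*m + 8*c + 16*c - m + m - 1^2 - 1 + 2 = 8*c*m + 24*c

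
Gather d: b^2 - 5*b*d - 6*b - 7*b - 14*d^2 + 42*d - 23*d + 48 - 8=b^2 - 13*b - 14*d^2 + d*(19 - 5*b) + 40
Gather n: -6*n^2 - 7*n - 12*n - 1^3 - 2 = -6*n^2 - 19*n - 3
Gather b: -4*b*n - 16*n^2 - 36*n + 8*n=-4*b*n - 16*n^2 - 28*n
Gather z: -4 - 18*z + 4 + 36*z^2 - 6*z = 36*z^2 - 24*z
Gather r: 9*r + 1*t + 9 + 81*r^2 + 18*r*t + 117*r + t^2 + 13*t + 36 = 81*r^2 + r*(18*t + 126) + t^2 + 14*t + 45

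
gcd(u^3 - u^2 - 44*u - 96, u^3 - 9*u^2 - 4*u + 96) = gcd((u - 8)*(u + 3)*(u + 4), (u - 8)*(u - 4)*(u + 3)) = u^2 - 5*u - 24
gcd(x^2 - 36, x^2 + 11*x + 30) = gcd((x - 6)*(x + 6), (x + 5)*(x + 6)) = x + 6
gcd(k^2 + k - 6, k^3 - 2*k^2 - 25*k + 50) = k - 2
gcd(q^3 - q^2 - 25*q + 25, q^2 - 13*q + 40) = q - 5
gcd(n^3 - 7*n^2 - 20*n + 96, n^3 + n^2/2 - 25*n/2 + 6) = n^2 + n - 12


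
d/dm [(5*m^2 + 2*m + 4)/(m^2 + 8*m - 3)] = 38*(m^2 - m - 1)/(m^4 + 16*m^3 + 58*m^2 - 48*m + 9)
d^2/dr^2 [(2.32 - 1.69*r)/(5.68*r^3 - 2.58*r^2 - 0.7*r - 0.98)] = (-327.140736*r^5 + 1046.780832*r^4 - 579.90884*r^3 - 75.575424*r^2 + 128.261784*r - 7.139496)/(183.250432*r^9 - 249.710976*r^8 + 45.674016*r^7 - 50.476488*r^6 + 80.539032*r^5 + 0.016463999999992*r^4 + 5.402936*r^3 - 8.874096*r^2 - 2.01684*r - 0.941192)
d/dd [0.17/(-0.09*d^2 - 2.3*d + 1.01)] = (0.0306*d + 0.391)/(0.09*d^2 + 2.3*d - 1.01)^2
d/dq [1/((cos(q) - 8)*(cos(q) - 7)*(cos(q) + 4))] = (3*cos(q)^2 - 22*cos(q) - 4)*sin(q)/((cos(q) - 8)^2*(cos(q) - 7)^2*(cos(q) + 4)^2)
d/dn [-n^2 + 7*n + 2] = 7 - 2*n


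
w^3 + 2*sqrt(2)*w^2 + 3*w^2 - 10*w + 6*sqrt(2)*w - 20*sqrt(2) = (w - 2)*(w + 5)*(w + 2*sqrt(2))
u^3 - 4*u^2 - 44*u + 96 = (u - 8)*(u - 2)*(u + 6)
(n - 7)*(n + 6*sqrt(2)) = n^2 - 7*n + 6*sqrt(2)*n - 42*sqrt(2)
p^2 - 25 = (p - 5)*(p + 5)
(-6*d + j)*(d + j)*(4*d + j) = -24*d^3 - 26*d^2*j - d*j^2 + j^3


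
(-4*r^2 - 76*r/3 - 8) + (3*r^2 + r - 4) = -r^2 - 73*r/3 - 12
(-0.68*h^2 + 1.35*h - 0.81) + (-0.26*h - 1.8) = -0.68*h^2 + 1.09*h - 2.61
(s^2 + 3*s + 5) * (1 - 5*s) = -5*s^3 - 14*s^2 - 22*s + 5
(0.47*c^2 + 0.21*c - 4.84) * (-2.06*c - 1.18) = -0.9682*c^3 - 0.9872*c^2 + 9.7226*c + 5.7112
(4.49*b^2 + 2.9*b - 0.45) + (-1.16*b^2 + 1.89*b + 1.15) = 3.33*b^2 + 4.79*b + 0.7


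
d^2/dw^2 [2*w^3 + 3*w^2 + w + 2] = 12*w + 6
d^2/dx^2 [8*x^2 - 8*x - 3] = 16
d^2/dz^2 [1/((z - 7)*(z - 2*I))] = 2*((z - 7)^2 + (z - 7)*(z - 2*I) + (z - 2*I)^2)/((z - 7)^3*(z - 2*I)^3)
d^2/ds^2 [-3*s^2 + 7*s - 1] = -6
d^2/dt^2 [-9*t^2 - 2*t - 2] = -18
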